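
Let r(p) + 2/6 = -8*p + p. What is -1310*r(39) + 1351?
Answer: 1078253/3 ≈ 3.5942e+5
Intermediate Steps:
r(p) = -1/3 - 7*p (r(p) = -1/3 + (-8*p + p) = -1/3 - 7*p)
-1310*r(39) + 1351 = -1310*(-1/3 - 7*39) + 1351 = -1310*(-1/3 - 273) + 1351 = -1310*(-820/3) + 1351 = 1074200/3 + 1351 = 1078253/3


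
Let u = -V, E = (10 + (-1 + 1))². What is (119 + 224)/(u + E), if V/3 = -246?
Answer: 343/838 ≈ 0.40931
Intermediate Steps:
V = -738 (V = 3*(-246) = -738)
E = 100 (E = (10 + 0)² = 10² = 100)
u = 738 (u = -1*(-738) = 738)
(119 + 224)/(u + E) = (119 + 224)/(738 + 100) = 343/838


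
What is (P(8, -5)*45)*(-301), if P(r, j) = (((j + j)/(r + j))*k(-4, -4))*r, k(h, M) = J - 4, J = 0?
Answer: -1444800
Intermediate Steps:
k(h, M) = -4 (k(h, M) = 0 - 4 = -4)
P(r, j) = -8*j*r/(j + r) (P(r, j) = (((j + j)/(r + j))*(-4))*r = (((2*j)/(j + r))*(-4))*r = ((2*j/(j + r))*(-4))*r = (-8*j/(j + r))*r = -8*j*r/(j + r))
(P(8, -5)*45)*(-301) = (-8*(-5)*8/(-5 + 8)*45)*(-301) = (-8*(-5)*8/3*45)*(-301) = (-8*(-5)*8*1/3*45)*(-301) = ((320/3)*45)*(-301) = 4800*(-301) = -1444800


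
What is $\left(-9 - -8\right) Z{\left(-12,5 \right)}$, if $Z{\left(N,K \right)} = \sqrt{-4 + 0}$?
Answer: $- 2 i \approx - 2.0 i$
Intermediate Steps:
$Z{\left(N,K \right)} = 2 i$ ($Z{\left(N,K \right)} = \sqrt{-4} = 2 i$)
$\left(-9 - -8\right) Z{\left(-12,5 \right)} = \left(-9 - -8\right) 2 i = \left(-9 + \left(-1 + 9\right)\right) 2 i = \left(-9 + 8\right) 2 i = - 2 i$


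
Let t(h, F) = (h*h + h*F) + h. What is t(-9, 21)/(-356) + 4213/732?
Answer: 99092/16287 ≈ 6.0841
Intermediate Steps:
t(h, F) = h + h² + F*h (t(h, F) = (h² + F*h) + h = h + h² + F*h)
t(-9, 21)/(-356) + 4213/732 = -9*(1 + 21 - 9)/(-356) + 4213/732 = -9*13*(-1/356) + 4213*(1/732) = -117*(-1/356) + 4213/732 = 117/356 + 4213/732 = 99092/16287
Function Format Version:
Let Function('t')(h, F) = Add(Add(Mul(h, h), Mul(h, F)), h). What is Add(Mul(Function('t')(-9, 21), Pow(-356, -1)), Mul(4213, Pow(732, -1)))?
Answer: Rational(99092, 16287) ≈ 6.0841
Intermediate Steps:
Function('t')(h, F) = Add(h, Pow(h, 2), Mul(F, h)) (Function('t')(h, F) = Add(Add(Pow(h, 2), Mul(F, h)), h) = Add(h, Pow(h, 2), Mul(F, h)))
Add(Mul(Function('t')(-9, 21), Pow(-356, -1)), Mul(4213, Pow(732, -1))) = Add(Mul(Mul(-9, Add(1, 21, -9)), Pow(-356, -1)), Mul(4213, Pow(732, -1))) = Add(Mul(Mul(-9, 13), Rational(-1, 356)), Mul(4213, Rational(1, 732))) = Add(Mul(-117, Rational(-1, 356)), Rational(4213, 732)) = Add(Rational(117, 356), Rational(4213, 732)) = Rational(99092, 16287)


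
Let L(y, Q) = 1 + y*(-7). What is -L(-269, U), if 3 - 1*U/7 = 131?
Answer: -1884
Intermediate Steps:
U = -896 (U = 21 - 7*131 = 21 - 917 = -896)
L(y, Q) = 1 - 7*y
-L(-269, U) = -(1 - 7*(-269)) = -(1 + 1883) = -1*1884 = -1884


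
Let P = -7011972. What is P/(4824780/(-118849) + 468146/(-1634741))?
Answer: 681168669857490474/3971452182967 ≈ 1.7152e+5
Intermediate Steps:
P/(4824780/(-118849) + 468146/(-1634741)) = -7011972/(4824780/(-118849) + 468146/(-1634741)) = -7011972/(4824780*(-1/118849) + 468146*(-1/1634741)) = -7011972/(-4824780/118849 - 468146/1634741) = -7011972/(-7942904365934/194287333109) = -7011972*(-194287333109/7942904365934) = 681168669857490474/3971452182967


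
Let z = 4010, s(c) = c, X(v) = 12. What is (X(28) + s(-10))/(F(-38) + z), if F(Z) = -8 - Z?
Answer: 1/2020 ≈ 0.00049505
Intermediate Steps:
(X(28) + s(-10))/(F(-38) + z) = (12 - 10)/((-8 - 1*(-38)) + 4010) = 2/((-8 + 38) + 4010) = 2/(30 + 4010) = 2/4040 = 2*(1/4040) = 1/2020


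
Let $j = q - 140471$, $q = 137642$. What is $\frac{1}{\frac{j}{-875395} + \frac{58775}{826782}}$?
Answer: $\frac{723760828890}{53790307403} \approx 13.455$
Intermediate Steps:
$j = -2829$ ($j = 137642 - 140471 = -2829$)
$\frac{1}{\frac{j}{-875395} + \frac{58775}{826782}} = \frac{1}{- \frac{2829}{-875395} + \frac{58775}{826782}} = \frac{1}{\left(-2829\right) \left(- \frac{1}{875395}\right) + 58775 \cdot \frac{1}{826782}} = \frac{1}{\frac{2829}{875395} + \frac{58775}{826782}} = \frac{1}{\frac{53790307403}{723760828890}} = \frac{723760828890}{53790307403}$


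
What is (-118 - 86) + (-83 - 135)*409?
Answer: -89366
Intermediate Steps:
(-118 - 86) + (-83 - 135)*409 = -204 - 218*409 = -204 - 89162 = -89366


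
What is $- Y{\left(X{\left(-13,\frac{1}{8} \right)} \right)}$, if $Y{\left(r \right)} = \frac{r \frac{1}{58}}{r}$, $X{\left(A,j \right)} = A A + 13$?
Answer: $- \frac{1}{58} \approx -0.017241$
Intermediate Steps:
$X{\left(A,j \right)} = 13 + A^{2}$ ($X{\left(A,j \right)} = A^{2} + 13 = 13 + A^{2}$)
$Y{\left(r \right)} = \frac{1}{58}$ ($Y{\left(r \right)} = \frac{r \frac{1}{58}}{r} = \frac{\frac{1}{58} r}{r} = \frac{1}{58}$)
$- Y{\left(X{\left(-13,\frac{1}{8} \right)} \right)} = \left(-1\right) \frac{1}{58} = - \frac{1}{58}$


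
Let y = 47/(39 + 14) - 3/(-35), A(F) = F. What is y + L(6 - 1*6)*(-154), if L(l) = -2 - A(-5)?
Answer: -855206/1855 ≈ -461.03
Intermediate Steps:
y = 1804/1855 (y = 47/53 - 3*(-1/35) = 47*(1/53) + 3/35 = 47/53 + 3/35 = 1804/1855 ≈ 0.97251)
L(l) = 3 (L(l) = -2 - 1*(-5) = -2 + 5 = 3)
y + L(6 - 1*6)*(-154) = 1804/1855 + 3*(-154) = 1804/1855 - 462 = -855206/1855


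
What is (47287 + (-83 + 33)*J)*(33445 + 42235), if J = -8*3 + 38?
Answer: 3525704160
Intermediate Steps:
J = 14 (J = -24 + 38 = 14)
(47287 + (-83 + 33)*J)*(33445 + 42235) = (47287 + (-83 + 33)*14)*(33445 + 42235) = (47287 - 50*14)*75680 = (47287 - 700)*75680 = 46587*75680 = 3525704160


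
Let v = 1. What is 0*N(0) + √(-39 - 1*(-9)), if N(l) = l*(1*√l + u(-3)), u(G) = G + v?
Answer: I*√30 ≈ 5.4772*I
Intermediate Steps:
u(G) = 1 + G (u(G) = G + 1 = 1 + G)
N(l) = l*(-2 + √l) (N(l) = l*(1*√l + (1 - 3)) = l*(√l - 2) = l*(-2 + √l))
0*N(0) + √(-39 - 1*(-9)) = 0*(0^(3/2) - 2*0) + √(-39 - 1*(-9)) = 0*(0 + 0) + √(-39 + 9) = 0*0 + √(-30) = 0 + I*√30 = I*√30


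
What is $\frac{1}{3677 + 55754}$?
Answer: $\frac{1}{59431} \approx 1.6826 \cdot 10^{-5}$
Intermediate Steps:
$\frac{1}{3677 + 55754} = \frac{1}{59431}$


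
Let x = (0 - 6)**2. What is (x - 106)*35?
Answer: -2450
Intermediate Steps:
x = 36 (x = (-6)**2 = 36)
(x - 106)*35 = (36 - 106)*35 = -70*35 = -2450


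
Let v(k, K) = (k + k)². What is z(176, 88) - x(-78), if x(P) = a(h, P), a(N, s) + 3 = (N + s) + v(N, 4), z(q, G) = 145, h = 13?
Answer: -463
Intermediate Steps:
v(k, K) = 4*k² (v(k, K) = (2*k)² = 4*k²)
a(N, s) = -3 + N + s + 4*N² (a(N, s) = -3 + ((N + s) + 4*N²) = -3 + (N + s + 4*N²) = -3 + N + s + 4*N²)
x(P) = 686 + P (x(P) = -3 + 13 + P + 4*13² = -3 + 13 + P + 4*169 = -3 + 13 + P + 676 = 686 + P)
z(176, 88) - x(-78) = 145 - (686 - 78) = 145 - 1*608 = 145 - 608 = -463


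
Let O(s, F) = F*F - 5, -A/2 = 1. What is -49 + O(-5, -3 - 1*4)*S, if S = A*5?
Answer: -489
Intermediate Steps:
A = -2 (A = -2*1 = -2)
S = -10 (S = -2*5 = -10)
O(s, F) = -5 + F**2 (O(s, F) = F**2 - 5 = -5 + F**2)
-49 + O(-5, -3 - 1*4)*S = -49 + (-5 + (-3 - 1*4)**2)*(-10) = -49 + (-5 + (-3 - 4)**2)*(-10) = -49 + (-5 + (-7)**2)*(-10) = -49 + (-5 + 49)*(-10) = -49 + 44*(-10) = -49 - 440 = -489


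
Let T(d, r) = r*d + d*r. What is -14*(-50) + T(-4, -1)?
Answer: 708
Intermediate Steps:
T(d, r) = 2*d*r (T(d, r) = d*r + d*r = 2*d*r)
-14*(-50) + T(-4, -1) = -14*(-50) + 2*(-4)*(-1) = 700 + 8 = 708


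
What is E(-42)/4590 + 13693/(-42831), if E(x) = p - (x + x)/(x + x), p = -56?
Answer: -806077/2427090 ≈ -0.33212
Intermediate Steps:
E(x) = -57 (E(x) = -56 - (x + x)/(x + x) = -56 - 2*x/(2*x) = -56 - 2*x*1/(2*x) = -56 - 1*1 = -56 - 1 = -57)
E(-42)/4590 + 13693/(-42831) = -57/4590 + 13693/(-42831) = -57*1/4590 + 13693*(-1/42831) = -19/1530 - 13693/42831 = -806077/2427090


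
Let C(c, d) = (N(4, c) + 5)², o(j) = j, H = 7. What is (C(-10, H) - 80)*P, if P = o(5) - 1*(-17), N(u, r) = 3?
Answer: -352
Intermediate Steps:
C(c, d) = 64 (C(c, d) = (3 + 5)² = 8² = 64)
P = 22 (P = 5 - 1*(-17) = 5 + 17 = 22)
(C(-10, H) - 80)*P = (64 - 80)*22 = -16*22 = -352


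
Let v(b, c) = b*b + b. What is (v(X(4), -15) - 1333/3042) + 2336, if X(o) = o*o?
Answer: 7932203/3042 ≈ 2607.6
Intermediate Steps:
X(o) = o²
v(b, c) = b + b² (v(b, c) = b² + b = b + b²)
(v(X(4), -15) - 1333/3042) + 2336 = (4²*(1 + 4²) - 1333/3042) + 2336 = (16*(1 + 16) - 1333*1/3042) + 2336 = (16*17 - 1333/3042) + 2336 = (272 - 1333/3042) + 2336 = 826091/3042 + 2336 = 7932203/3042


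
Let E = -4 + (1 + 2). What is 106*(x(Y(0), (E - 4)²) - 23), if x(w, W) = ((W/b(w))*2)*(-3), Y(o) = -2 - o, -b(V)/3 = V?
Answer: -5088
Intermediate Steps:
E = -1 (E = -4 + 3 = -1)
b(V) = -3*V
x(w, W) = 2*W/w (x(w, W) = ((W/((-3*w)))*2)*(-3) = ((W*(-1/(3*w)))*2)*(-3) = (-W/(3*w)*2)*(-3) = -2*W/(3*w)*(-3) = 2*W/w)
106*(x(Y(0), (E - 4)²) - 23) = 106*(2*(-1 - 4)²/(-2 - 1*0) - 23) = 106*(2*(-5)²/(-2 + 0) - 23) = 106*(2*25/(-2) - 23) = 106*(2*25*(-½) - 23) = 106*(-25 - 23) = 106*(-48) = -5088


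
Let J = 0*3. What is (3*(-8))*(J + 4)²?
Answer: -384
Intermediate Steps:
J = 0
(3*(-8))*(J + 4)² = (3*(-8))*(0 + 4)² = -24*4² = -24*16 = -384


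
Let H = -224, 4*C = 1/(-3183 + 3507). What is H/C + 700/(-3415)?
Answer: -198277772/683 ≈ -2.9030e+5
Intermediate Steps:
C = 1/1296 (C = 1/(4*(-3183 + 3507)) = (¼)/324 = (¼)*(1/324) = 1/1296 ≈ 0.00077160)
H/C + 700/(-3415) = -224/1/1296 + 700/(-3415) = -224*1296 + 700*(-1/3415) = -290304 - 140/683 = -198277772/683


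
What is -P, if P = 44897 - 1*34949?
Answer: -9948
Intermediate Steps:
P = 9948 (P = 44897 - 34949 = 9948)
-P = -1*9948 = -9948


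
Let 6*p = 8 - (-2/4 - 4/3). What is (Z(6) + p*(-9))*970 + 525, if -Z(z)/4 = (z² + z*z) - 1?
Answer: -578525/2 ≈ -2.8926e+5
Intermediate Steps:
p = 59/36 (p = (8 - (-2/4 - 4/3))/6 = (8 - (-2*¼ - 4*⅓))/6 = (8 - (-½ - 4/3))/6 = (8 - 1*(-11/6))/6 = (8 + 11/6)/6 = (⅙)*(59/6) = 59/36 ≈ 1.6389)
Z(z) = 4 - 8*z² (Z(z) = -4*((z² + z*z) - 1) = -4*((z² + z²) - 1) = -4*(2*z² - 1) = -4*(-1 + 2*z²) = 4 - 8*z²)
(Z(6) + p*(-9))*970 + 525 = ((4 - 8*6²) + (59/36)*(-9))*970 + 525 = ((4 - 8*36) - 59/4)*970 + 525 = ((4 - 288) - 59/4)*970 + 525 = (-284 - 59/4)*970 + 525 = -1195/4*970 + 525 = -579575/2 + 525 = -578525/2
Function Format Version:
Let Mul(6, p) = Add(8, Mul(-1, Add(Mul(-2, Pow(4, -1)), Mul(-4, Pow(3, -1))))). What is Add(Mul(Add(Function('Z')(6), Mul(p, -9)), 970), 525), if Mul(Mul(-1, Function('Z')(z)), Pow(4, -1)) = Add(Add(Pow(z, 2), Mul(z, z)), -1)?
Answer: Rational(-578525, 2) ≈ -2.8926e+5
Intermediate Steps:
p = Rational(59, 36) (p = Mul(Rational(1, 6), Add(8, Mul(-1, Add(Mul(-2, Pow(4, -1)), Mul(-4, Pow(3, -1)))))) = Mul(Rational(1, 6), Add(8, Mul(-1, Add(Mul(-2, Rational(1, 4)), Mul(-4, Rational(1, 3)))))) = Mul(Rational(1, 6), Add(8, Mul(-1, Add(Rational(-1, 2), Rational(-4, 3))))) = Mul(Rational(1, 6), Add(8, Mul(-1, Rational(-11, 6)))) = Mul(Rational(1, 6), Add(8, Rational(11, 6))) = Mul(Rational(1, 6), Rational(59, 6)) = Rational(59, 36) ≈ 1.6389)
Function('Z')(z) = Add(4, Mul(-8, Pow(z, 2))) (Function('Z')(z) = Mul(-4, Add(Add(Pow(z, 2), Mul(z, z)), -1)) = Mul(-4, Add(Add(Pow(z, 2), Pow(z, 2)), -1)) = Mul(-4, Add(Mul(2, Pow(z, 2)), -1)) = Mul(-4, Add(-1, Mul(2, Pow(z, 2)))) = Add(4, Mul(-8, Pow(z, 2))))
Add(Mul(Add(Function('Z')(6), Mul(p, -9)), 970), 525) = Add(Mul(Add(Add(4, Mul(-8, Pow(6, 2))), Mul(Rational(59, 36), -9)), 970), 525) = Add(Mul(Add(Add(4, Mul(-8, 36)), Rational(-59, 4)), 970), 525) = Add(Mul(Add(Add(4, -288), Rational(-59, 4)), 970), 525) = Add(Mul(Add(-284, Rational(-59, 4)), 970), 525) = Add(Mul(Rational(-1195, 4), 970), 525) = Add(Rational(-579575, 2), 525) = Rational(-578525, 2)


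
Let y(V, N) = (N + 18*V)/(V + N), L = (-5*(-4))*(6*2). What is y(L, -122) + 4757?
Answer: 282762/59 ≈ 4792.6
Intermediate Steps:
L = 240 (L = 20*12 = 240)
y(V, N) = (N + 18*V)/(N + V)
y(L, -122) + 4757 = (-122 + 18*240)/(-122 + 240) + 4757 = (-122 + 4320)/118 + 4757 = (1/118)*4198 + 4757 = 2099/59 + 4757 = 282762/59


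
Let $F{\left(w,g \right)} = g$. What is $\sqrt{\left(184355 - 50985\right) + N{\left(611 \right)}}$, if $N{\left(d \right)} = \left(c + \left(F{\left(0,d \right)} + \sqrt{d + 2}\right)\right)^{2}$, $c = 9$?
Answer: $\sqrt{518383 + 1240 \sqrt{613}} \approx 741.0$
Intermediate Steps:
$N{\left(d \right)} = \left(9 + d + \sqrt{2 + d}\right)^{2}$ ($N{\left(d \right)} = \left(9 + \left(d + \sqrt{d + 2}\right)\right)^{2} = \left(9 + \left(d + \sqrt{2 + d}\right)\right)^{2} = \left(9 + d + \sqrt{2 + d}\right)^{2}$)
$\sqrt{\left(184355 - 50985\right) + N{\left(611 \right)}} = \sqrt{\left(184355 - 50985\right) + \left(9 + 611 + \sqrt{2 + 611}\right)^{2}} = \sqrt{133370 + \left(9 + 611 + \sqrt{613}\right)^{2}} = \sqrt{133370 + \left(620 + \sqrt{613}\right)^{2}}$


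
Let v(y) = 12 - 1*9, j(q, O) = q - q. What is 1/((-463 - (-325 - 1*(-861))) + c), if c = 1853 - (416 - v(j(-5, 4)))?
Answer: 1/441 ≈ 0.0022676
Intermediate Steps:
j(q, O) = 0
v(y) = 3 (v(y) = 12 - 9 = 3)
c = 1440 (c = 1853 - (416 - 1*3) = 1853 - (416 - 3) = 1853 - 1*413 = 1853 - 413 = 1440)
1/((-463 - (-325 - 1*(-861))) + c) = 1/((-463 - (-325 - 1*(-861))) + 1440) = 1/((-463 - (-325 + 861)) + 1440) = 1/((-463 - 1*536) + 1440) = 1/((-463 - 536) + 1440) = 1/(-999 + 1440) = 1/441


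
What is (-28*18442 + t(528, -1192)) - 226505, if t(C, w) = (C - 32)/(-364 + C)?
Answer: -30457997/41 ≈ -7.4288e+5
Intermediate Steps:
t(C, w) = (-32 + C)/(-364 + C)
(-28*18442 + t(528, -1192)) - 226505 = (-28*18442 + (-32 + 528)/(-364 + 528)) - 226505 = (-516376 + 496/164) - 226505 = (-516376 + (1/164)*496) - 226505 = (-516376 + 124/41) - 226505 = -21171292/41 - 226505 = -30457997/41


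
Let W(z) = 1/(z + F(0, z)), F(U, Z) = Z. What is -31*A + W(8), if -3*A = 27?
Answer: 4465/16 ≈ 279.06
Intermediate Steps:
A = -9 (A = -⅓*27 = -9)
W(z) = 1/(2*z) (W(z) = 1/(z + z) = 1/(2*z))
-31*A + W(8) = -31*(-9) + (½)/8 = 279 + (½)*(⅛) = 279 + 1/16 = 4465/16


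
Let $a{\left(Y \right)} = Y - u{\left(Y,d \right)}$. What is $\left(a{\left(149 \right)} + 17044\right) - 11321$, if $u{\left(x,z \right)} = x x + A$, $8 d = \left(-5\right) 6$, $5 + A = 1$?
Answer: $-16325$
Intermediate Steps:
$A = -4$ ($A = -5 + 1 = -4$)
$d = - \frac{15}{4}$ ($d = \frac{\left(-5\right) 6}{8} = \frac{1}{8} \left(-30\right) = - \frac{15}{4} \approx -3.75$)
$u{\left(x,z \right)} = -4 + x^{2}$ ($u{\left(x,z \right)} = x x - 4 = x^{2} - 4 = -4 + x^{2}$)
$a{\left(Y \right)} = 4 + Y - Y^{2}$ ($a{\left(Y \right)} = Y - \left(-4 + Y^{2}\right) = 4 + Y - Y^{2}$)
$\left(a{\left(149 \right)} + 17044\right) - 11321 = \left(\left(4 + 149 - 149^{2}\right) + 17044\right) - 11321 = \left(\left(4 + 149 - 22201\right) + 17044\right) - 11321 = \left(-22048 + 17044\right) - 11321 = -5004 - 11321 = -16325$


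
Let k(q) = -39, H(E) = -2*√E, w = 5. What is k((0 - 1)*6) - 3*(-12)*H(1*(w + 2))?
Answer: -39 - 72*√7 ≈ -229.49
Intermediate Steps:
k((0 - 1)*6) - 3*(-12)*H(1*(w + 2)) = -39 - 3*(-12)*(-2*√(5 + 2)) = -39 - (-36)*(-2*√7) = -39 - 72*√7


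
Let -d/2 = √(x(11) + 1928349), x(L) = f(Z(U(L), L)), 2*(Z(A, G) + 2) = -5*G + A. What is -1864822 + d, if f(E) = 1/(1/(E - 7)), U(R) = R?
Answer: -1864822 - 2*√1928318 ≈ -1.8676e+6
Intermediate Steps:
Z(A, G) = -2 + A/2 - 5*G/2 (Z(A, G) = -2 + (-5*G + A)/2 = -2 + (A - 5*G)/2 = -2 + (A/2 - 5*G/2) = -2 + A/2 - 5*G/2)
f(E) = -7 + E (f(E) = 1/(1/(-7 + E)) = -7 + E)
x(L) = -9 - 2*L (x(L) = -7 + (-2 + L/2 - 5*L/2) = -7 + (-2 - 2*L) = -9 - 2*L)
d = -2*√1928318 (d = -2*√((-9 - 2*11) + 1928349) = -2*√((-9 - 22) + 1928349) = -2*√(-31 + 1928349) = -2*√1928318 ≈ -2777.3)
-1864822 + d = -1864822 - 2*√1928318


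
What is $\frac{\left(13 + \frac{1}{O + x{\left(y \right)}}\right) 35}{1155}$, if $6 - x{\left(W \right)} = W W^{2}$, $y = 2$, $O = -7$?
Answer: $\frac{116}{297} \approx 0.39057$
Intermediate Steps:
$x{\left(W \right)} = 6 - W^{3}$ ($x{\left(W \right)} = 6 - W W^{2} = 6 - W^{3}$)
$\frac{\left(13 + \frac{1}{O + x{\left(y \right)}}\right) 35}{1155} = \frac{\left(13 + \frac{1}{-7 + \left(6 - 2^{3}\right)}\right) 35}{1155} = \left(13 + \frac{1}{-7 + \left(6 - 8\right)}\right) 35 \cdot \frac{1}{1155} = \left(13 + \frac{1}{-7 - 2}\right) 35 \cdot \frac{1}{1155} = \left(13 + \frac{1}{-9}\right) 35 \cdot \frac{1}{1155} = \left(13 - \frac{1}{9}\right) 35 \cdot \frac{1}{1155} = \frac{116}{9} \cdot 35 \cdot \frac{1}{1155} = \frac{4060}{9} \cdot \frac{1}{1155} = \frac{116}{297}$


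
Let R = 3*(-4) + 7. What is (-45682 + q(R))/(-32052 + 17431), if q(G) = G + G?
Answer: 45692/14621 ≈ 3.1251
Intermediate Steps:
R = -5 (R = -12 + 7 = -5)
q(G) = 2*G
(-45682 + q(R))/(-32052 + 17431) = (-45682 + 2*(-5))/(-32052 + 17431) = (-45682 - 10)/(-14621) = -45692*(-1/14621) = 45692/14621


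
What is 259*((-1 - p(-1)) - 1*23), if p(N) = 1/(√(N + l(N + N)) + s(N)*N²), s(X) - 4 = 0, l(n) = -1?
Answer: 259*(-24*√2 + 97*I)/(√2 - 4*I) ≈ -6273.6 + 20.349*I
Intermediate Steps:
s(X) = 4 (s(X) = 4 + 0 = 4)
p(N) = 1/(√(-1 + N) + 4*N²) (p(N) = 1/(√(N - 1) + 4*N²) = 1/(√(-1 + N) + 4*N²))
259*((-1 - p(-1)) - 1*23) = 259*((-1 - 1/(√(-1 - 1) + 4*(-1)²)) - 1*23) = 259*((-1 - 1/(√(-2) + 4*1)) - 23) = 259*((-1 - 1/(I*√2 + 4)) - 23) = 259*((-1 - 1/(4 + I*√2)) - 23) = 259*(-24 - 1/(4 + I*√2)) = -6216 - 259/(4 + I*√2)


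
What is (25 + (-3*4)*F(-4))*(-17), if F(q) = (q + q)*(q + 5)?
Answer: -2057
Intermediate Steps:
F(q) = 2*q*(5 + q) (F(q) = (2*q)*(5 + q) = 2*q*(5 + q))
(25 + (-3*4)*F(-4))*(-17) = (25 + (-3*4)*(2*(-4)*(5 - 4)))*(-17) = (25 - 24*(-4))*(-17) = (25 - 12*(-8))*(-17) = (25 + 96)*(-17) = 121*(-17) = -2057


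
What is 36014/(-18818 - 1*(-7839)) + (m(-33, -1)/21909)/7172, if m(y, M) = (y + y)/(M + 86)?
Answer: -7288013816799/2221777741270 ≈ -3.2803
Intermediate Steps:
m(y, M) = 2*y/(86 + M) (m(y, M) = (2*y)/(86 + M) = 2*y/(86 + M))
36014/(-18818 - 1*(-7839)) + (m(-33, -1)/21909)/7172 = 36014/(-18818 - 1*(-7839)) + ((2*(-33)/(86 - 1))/21909)/7172 = 36014/(-18818 + 7839) + ((2*(-33)/85)*(1/21909))*(1/7172) = 36014/(-10979) + ((2*(-33)*(1/85))*(1/21909))*(1/7172) = 36014*(-1/10979) - 66/85*1/21909*(1/7172) = -36014/10979 - 22/620755*1/7172 = -36014/10979 - 1/202366130 = -7288013816799/2221777741270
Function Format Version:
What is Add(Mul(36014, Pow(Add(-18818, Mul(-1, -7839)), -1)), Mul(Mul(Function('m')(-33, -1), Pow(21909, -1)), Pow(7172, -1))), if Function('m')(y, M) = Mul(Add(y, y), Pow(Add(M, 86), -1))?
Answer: Rational(-7288013816799, 2221777741270) ≈ -3.2803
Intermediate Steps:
Function('m')(y, M) = Mul(2, y, Pow(Add(86, M), -1)) (Function('m')(y, M) = Mul(Mul(2, y), Pow(Add(86, M), -1)) = Mul(2, y, Pow(Add(86, M), -1)))
Add(Mul(36014, Pow(Add(-18818, Mul(-1, -7839)), -1)), Mul(Mul(Function('m')(-33, -1), Pow(21909, -1)), Pow(7172, -1))) = Add(Mul(36014, Pow(Add(-18818, Mul(-1, -7839)), -1)), Mul(Mul(Mul(2, -33, Pow(Add(86, -1), -1)), Pow(21909, -1)), Pow(7172, -1))) = Add(Mul(36014, Pow(Add(-18818, 7839), -1)), Mul(Mul(Mul(2, -33, Pow(85, -1)), Rational(1, 21909)), Rational(1, 7172))) = Add(Mul(36014, Pow(-10979, -1)), Mul(Mul(Mul(2, -33, Rational(1, 85)), Rational(1, 21909)), Rational(1, 7172))) = Add(Mul(36014, Rational(-1, 10979)), Mul(Mul(Rational(-66, 85), Rational(1, 21909)), Rational(1, 7172))) = Add(Rational(-36014, 10979), Mul(Rational(-22, 620755), Rational(1, 7172))) = Add(Rational(-36014, 10979), Rational(-1, 202366130)) = Rational(-7288013816799, 2221777741270)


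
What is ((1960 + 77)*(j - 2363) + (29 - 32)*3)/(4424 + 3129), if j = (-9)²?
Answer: -4648443/7553 ≈ -615.44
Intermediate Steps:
j = 81
((1960 + 77)*(j - 2363) + (29 - 32)*3)/(4424 + 3129) = ((1960 + 77)*(81 - 2363) + (29 - 32)*3)/(4424 + 3129) = (2037*(-2282) - 3*3)/7553 = (-4648434 - 9)*(1/7553) = -4648443*1/7553 = -4648443/7553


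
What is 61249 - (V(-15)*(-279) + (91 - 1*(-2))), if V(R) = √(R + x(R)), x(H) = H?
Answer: 61156 + 279*I*√30 ≈ 61156.0 + 1528.1*I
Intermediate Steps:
V(R) = √2*√R (V(R) = √(R + R) = √(2*R) = √2*√R)
61249 - (V(-15)*(-279) + (91 - 1*(-2))) = 61249 - ((√2*√(-15))*(-279) + (91 - 1*(-2))) = 61249 - ((√2*(I*√15))*(-279) + (91 + 2)) = 61249 - ((I*√30)*(-279) + 93) = 61249 - (-279*I*√30 + 93) = 61249 - (93 - 279*I*√30) = 61249 + (-93 + 279*I*√30) = 61156 + 279*I*√30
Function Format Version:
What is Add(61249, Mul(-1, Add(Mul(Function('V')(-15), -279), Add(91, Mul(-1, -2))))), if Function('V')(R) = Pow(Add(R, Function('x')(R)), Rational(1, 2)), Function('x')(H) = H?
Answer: Add(61156, Mul(279, I, Pow(30, Rational(1, 2)))) ≈ Add(61156., Mul(1528.1, I))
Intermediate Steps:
Function('V')(R) = Mul(Pow(2, Rational(1, 2)), Pow(R, Rational(1, 2))) (Function('V')(R) = Pow(Add(R, R), Rational(1, 2)) = Pow(Mul(2, R), Rational(1, 2)) = Mul(Pow(2, Rational(1, 2)), Pow(R, Rational(1, 2))))
Add(61249, Mul(-1, Add(Mul(Function('V')(-15), -279), Add(91, Mul(-1, -2))))) = Add(61249, Mul(-1, Add(Mul(Mul(Pow(2, Rational(1, 2)), Pow(-15, Rational(1, 2))), -279), Add(91, Mul(-1, -2))))) = Add(61249, Mul(-1, Add(Mul(Mul(Pow(2, Rational(1, 2)), Mul(I, Pow(15, Rational(1, 2)))), -279), Add(91, 2)))) = Add(61249, Mul(-1, Add(Mul(Mul(I, Pow(30, Rational(1, 2))), -279), 93))) = Add(61249, Mul(-1, Add(Mul(-279, I, Pow(30, Rational(1, 2))), 93))) = Add(61249, Mul(-1, Add(93, Mul(-279, I, Pow(30, Rational(1, 2)))))) = Add(61249, Add(-93, Mul(279, I, Pow(30, Rational(1, 2))))) = Add(61156, Mul(279, I, Pow(30, Rational(1, 2))))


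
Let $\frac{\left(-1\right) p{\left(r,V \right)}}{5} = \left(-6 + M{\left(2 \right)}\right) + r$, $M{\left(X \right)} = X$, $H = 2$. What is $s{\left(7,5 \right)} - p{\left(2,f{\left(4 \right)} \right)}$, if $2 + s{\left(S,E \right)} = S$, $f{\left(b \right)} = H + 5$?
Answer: $-5$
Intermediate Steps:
$f{\left(b \right)} = 7$ ($f{\left(b \right)} = 2 + 5 = 7$)
$s{\left(S,E \right)} = -2 + S$
$p{\left(r,V \right)} = 20 - 5 r$ ($p{\left(r,V \right)} = - 5 \left(\left(-6 + 2\right) + r\right) = - 5 \left(-4 + r\right) = 20 - 5 r$)
$s{\left(7,5 \right)} - p{\left(2,f{\left(4 \right)} \right)} = \left(-2 + 7\right) - \left(20 - 10\right) = 5 - \left(20 - 10\right) = 5 - 10 = -5$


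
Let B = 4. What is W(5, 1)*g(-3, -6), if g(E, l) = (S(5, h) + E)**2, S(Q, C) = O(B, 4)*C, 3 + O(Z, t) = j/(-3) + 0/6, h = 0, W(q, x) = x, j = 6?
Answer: 9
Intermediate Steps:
O(Z, t) = -5 (O(Z, t) = -3 + (6/(-3) + 0/6) = -3 + (6*(-1/3) + 0*(1/6)) = -3 + (-2 + 0) = -3 - 2 = -5)
S(Q, C) = -5*C
g(E, l) = E**2 (g(E, l) = (-5*0 + E)**2 = (0 + E)**2 = E**2)
W(5, 1)*g(-3, -6) = 1*(-3)**2 = 1*9 = 9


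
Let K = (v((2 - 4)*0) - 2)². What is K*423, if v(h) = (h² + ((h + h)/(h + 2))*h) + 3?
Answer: 423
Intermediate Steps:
v(h) = 3 + h² + 2*h²/(2 + h) (v(h) = (h² + ((2*h)/(2 + h))*h) + 3 = (h² + (2*h/(2 + h))*h) + 3 = (h² + 2*h²/(2 + h)) + 3 = 3 + h² + 2*h²/(2 + h))
K = 1 (K = ((6 + ((2 - 4)*0)³ + 3*((2 - 4)*0) + 4*((2 - 4)*0)²)/(2 + (2 - 4)*0) - 2)² = ((6 + (-2*0)³ + 3*(-2*0) + 4*(-2*0)²)/(2 - 2*0) - 2)² = ((6 + 0³ + 3*0 + 4*0²)/(2 + 0) - 2)² = ((6 + 0 + 0 + 4*0)/2 - 2)² = ((6 + 0 + 0 + 0)/2 - 2)² = ((½)*6 - 2)² = (3 - 2)² = 1² = 1)
K*423 = 1*423 = 423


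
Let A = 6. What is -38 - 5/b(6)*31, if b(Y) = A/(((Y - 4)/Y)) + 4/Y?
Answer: -2593/56 ≈ -46.304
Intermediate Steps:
b(Y) = 4/Y + 6*Y/(-4 + Y) (b(Y) = 6/(((Y - 4)/Y)) + 4/Y = 6/(((-4 + Y)/Y)) + 4/Y = 6*(Y/(-4 + Y)) + 4/Y = 6*Y/(-4 + Y) + 4/Y = 4/Y + 6*Y/(-4 + Y))
-38 - 5/b(6)*31 = -38 - 5*3*(-4 + 6)/(-8 + 2*6 + 3*6²)*31 = -38 - 5*6/(-8 + 12 + 3*36)*31 = -38 - 5*6/(-8 + 12 + 108)*31 = -38 - 5/(2*(⅙)*(½)*112)*31 = -38 - 5/56/3*31 = -38 - 5*3/56*31 = -38 - 15/56*31 = -38 - 465/56 = -2593/56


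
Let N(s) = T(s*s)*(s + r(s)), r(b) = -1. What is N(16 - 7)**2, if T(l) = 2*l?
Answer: 1679616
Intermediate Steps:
N(s) = 2*s**2*(-1 + s) (N(s) = (2*(s*s))*(s - 1) = (2*s**2)*(-1 + s) = 2*s**2*(-1 + s))
N(16 - 7)**2 = (2*(16 - 7)**2*(-1 + (16 - 7)))**2 = (2*9**2*(-1 + 9))**2 = (2*81*8)**2 = 1296**2 = 1679616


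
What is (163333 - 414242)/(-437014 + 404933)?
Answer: 250909/32081 ≈ 7.8211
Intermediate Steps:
(163333 - 414242)/(-437014 + 404933) = -250909/(-32081) = -250909*(-1/32081) = 250909/32081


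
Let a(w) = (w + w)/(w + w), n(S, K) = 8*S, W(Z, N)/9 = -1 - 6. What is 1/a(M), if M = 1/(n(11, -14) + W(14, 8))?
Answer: 1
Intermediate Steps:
W(Z, N) = -63 (W(Z, N) = 9*(-1 - 6) = 9*(-7) = -63)
M = 1/25 (M = 1/(8*11 - 63) = 1/(88 - 63) = 1/25 ≈ 0.040000)
a(w) = 1 (a(w) = (2*w)/((2*w)) = (2*w)*(1/(2*w)) = 1)
1/a(M) = 1/1 = 1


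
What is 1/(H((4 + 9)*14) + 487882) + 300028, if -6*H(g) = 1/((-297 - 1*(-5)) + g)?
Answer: 96609652360048/322002121 ≈ 3.0003e+5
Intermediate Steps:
H(g) = -1/(6*(-292 + g)) (H(g) = -1/(6*((-297 - 1*(-5)) + g)) = -1/(6*((-297 + 5) + g)) = -1/(6*(-292 + g)))
1/(H((4 + 9)*14) + 487882) + 300028 = 1/(-1/(-1752 + 6*((4 + 9)*14)) + 487882) + 300028 = 1/(-1/(-1752 + 6*(13*14)) + 487882) + 300028 = 1/(-1/(-1752 + 6*182) + 487882) + 300028 = 1/(-1/(-1752 + 1092) + 487882) + 300028 = 1/(-1/(-660) + 487882) + 300028 = 1/(-1*(-1/660) + 487882) + 300028 = 1/(1/660 + 487882) + 300028 = 1/(322002121/660) + 300028 = 660/322002121 + 300028 = 96609652360048/322002121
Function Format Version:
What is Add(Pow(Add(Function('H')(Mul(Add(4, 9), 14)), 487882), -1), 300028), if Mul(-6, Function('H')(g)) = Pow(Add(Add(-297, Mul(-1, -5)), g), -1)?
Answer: Rational(96609652360048, 322002121) ≈ 3.0003e+5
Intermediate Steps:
Function('H')(g) = Mul(Rational(-1, 6), Pow(Add(-292, g), -1)) (Function('H')(g) = Mul(Rational(-1, 6), Pow(Add(Add(-297, Mul(-1, -5)), g), -1)) = Mul(Rational(-1, 6), Pow(Add(Add(-297, 5), g), -1)) = Mul(Rational(-1, 6), Pow(Add(-292, g), -1)))
Add(Pow(Add(Function('H')(Mul(Add(4, 9), 14)), 487882), -1), 300028) = Add(Pow(Add(Mul(-1, Pow(Add(-1752, Mul(6, Mul(Add(4, 9), 14))), -1)), 487882), -1), 300028) = Add(Pow(Add(Mul(-1, Pow(Add(-1752, Mul(6, Mul(13, 14))), -1)), 487882), -1), 300028) = Add(Pow(Add(Mul(-1, Pow(Add(-1752, Mul(6, 182)), -1)), 487882), -1), 300028) = Add(Pow(Add(Mul(-1, Pow(Add(-1752, 1092), -1)), 487882), -1), 300028) = Add(Pow(Add(Mul(-1, Pow(-660, -1)), 487882), -1), 300028) = Add(Pow(Add(Mul(-1, Rational(-1, 660)), 487882), -1), 300028) = Add(Pow(Add(Rational(1, 660), 487882), -1), 300028) = Add(Pow(Rational(322002121, 660), -1), 300028) = Add(Rational(660, 322002121), 300028) = Rational(96609652360048, 322002121)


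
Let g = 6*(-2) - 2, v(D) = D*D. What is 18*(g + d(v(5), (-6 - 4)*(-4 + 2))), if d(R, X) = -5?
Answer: -342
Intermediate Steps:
v(D) = D²
g = -14 (g = -12 - 2 = -14)
18*(g + d(v(5), (-6 - 4)*(-4 + 2))) = 18*(-14 - 5) = 18*(-19) = -342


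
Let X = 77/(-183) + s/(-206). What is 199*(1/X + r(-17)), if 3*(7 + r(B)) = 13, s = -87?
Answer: 22411778/177 ≈ 1.2662e+5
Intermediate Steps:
r(B) = -8/3 (r(B) = -7 + (⅓)*13 = -7 + 13/3 = -8/3)
X = 59/37698 (X = 77/(-183) - 87/(-206) = 77*(-1/183) - 87*(-1/206) = -77/183 + 87/206 = 59/37698 ≈ 0.0015651)
199*(1/X + r(-17)) = 199*(1/(59/37698) - 8/3) = 199*(37698/59 - 8/3) = 199*(112622/177) = 22411778/177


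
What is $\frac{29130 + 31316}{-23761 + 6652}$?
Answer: $- \frac{60446}{17109} \approx -3.533$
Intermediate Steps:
$\frac{29130 + 31316}{-23761 + 6652} = \frac{60446}{-17109} = 60446 \left(- \frac{1}{17109}\right) = - \frac{60446}{17109}$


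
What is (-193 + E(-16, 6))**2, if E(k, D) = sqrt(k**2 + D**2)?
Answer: 37541 - 772*sqrt(73) ≈ 30945.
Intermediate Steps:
E(k, D) = sqrt(D**2 + k**2)
(-193 + E(-16, 6))**2 = (-193 + sqrt(6**2 + (-16)**2))**2 = (-193 + sqrt(36 + 256))**2 = (-193 + sqrt(292))**2 = (-193 + 2*sqrt(73))**2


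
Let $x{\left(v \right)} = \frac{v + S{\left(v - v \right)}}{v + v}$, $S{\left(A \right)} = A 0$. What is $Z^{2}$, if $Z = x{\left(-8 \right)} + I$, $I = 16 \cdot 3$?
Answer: $\frac{9409}{4} \approx 2352.3$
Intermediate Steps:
$S{\left(A \right)} = 0$
$x{\left(v \right)} = \frac{1}{2}$ ($x{\left(v \right)} = \frac{v + 0}{v + v} = \frac{v}{2 v} = v \frac{1}{2 v} = \frac{1}{2}$)
$I = 48$
$Z = \frac{97}{2}$ ($Z = \frac{1}{2} + 48 = \frac{97}{2} \approx 48.5$)
$Z^{2} = \left(\frac{97}{2}\right)^{2} = \frac{9409}{4}$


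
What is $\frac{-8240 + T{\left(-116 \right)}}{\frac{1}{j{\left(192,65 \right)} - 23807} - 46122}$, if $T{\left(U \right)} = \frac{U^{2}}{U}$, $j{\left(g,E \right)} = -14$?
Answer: $\frac{199048276}{1098672163} \approx 0.18117$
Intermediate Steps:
$T{\left(U \right)} = U$
$\frac{-8240 + T{\left(-116 \right)}}{\frac{1}{j{\left(192,65 \right)} - 23807} - 46122} = \frac{-8240 - 116}{\frac{1}{-14 - 23807} - 46122} = - \frac{8356}{\frac{1}{-23821} - 46122} = - \frac{8356}{- \frac{1}{23821} - 46122} = - \frac{8356}{- \frac{1098672163}{23821}} = \left(-8356\right) \left(- \frac{23821}{1098672163}\right) = \frac{199048276}{1098672163}$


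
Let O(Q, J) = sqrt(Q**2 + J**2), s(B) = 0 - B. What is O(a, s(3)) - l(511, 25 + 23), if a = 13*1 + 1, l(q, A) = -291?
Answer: 291 + sqrt(205) ≈ 305.32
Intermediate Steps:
s(B) = -B
a = 14 (a = 13 + 1 = 14)
O(Q, J) = sqrt(J**2 + Q**2)
O(a, s(3)) - l(511, 25 + 23) = sqrt((-1*3)**2 + 14**2) - 1*(-291) = sqrt((-3)**2 + 196) + 291 = sqrt(9 + 196) + 291 = sqrt(205) + 291 = 291 + sqrt(205)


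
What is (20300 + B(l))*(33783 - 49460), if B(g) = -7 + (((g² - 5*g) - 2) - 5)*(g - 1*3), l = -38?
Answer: 727632278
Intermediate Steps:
B(g) = -7 + (-3 + g)*(-7 + g² - 5*g) (B(g) = -7 + ((-2 + g² - 5*g) - 5)*(g - 3) = -7 + (-7 + g² - 5*g)*(-3 + g) = -7 + (-3 + g)*(-7 + g² - 5*g))
(20300 + B(l))*(33783 - 49460) = (20300 + (14 + (-38)³ - 8*(-38)² + 8*(-38)))*(33783 - 49460) = (20300 + (14 - 54872 - 8*1444 - 304))*(-15677) = (20300 + (14 - 54872 - 11552 - 304))*(-15677) = (20300 - 66714)*(-15677) = -46414*(-15677) = 727632278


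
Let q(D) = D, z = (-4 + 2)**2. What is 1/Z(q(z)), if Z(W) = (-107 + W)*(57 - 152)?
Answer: 1/9785 ≈ 0.00010220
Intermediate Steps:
z = 4 (z = (-2)**2 = 4)
Z(W) = 10165 - 95*W (Z(W) = (-107 + W)*(-95) = 10165 - 95*W)
1/Z(q(z)) = 1/(10165 - 95*4) = 1/(10165 - 380) = 1/9785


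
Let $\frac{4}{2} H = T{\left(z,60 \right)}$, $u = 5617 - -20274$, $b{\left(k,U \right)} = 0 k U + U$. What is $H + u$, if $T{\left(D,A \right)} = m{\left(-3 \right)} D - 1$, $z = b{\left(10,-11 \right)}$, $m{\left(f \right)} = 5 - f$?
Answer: $\frac{51693}{2} \approx 25847.0$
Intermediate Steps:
$b{\left(k,U \right)} = U$ ($b{\left(k,U \right)} = 0 U + U = 0 + U = U$)
$z = -11$
$u = 25891$ ($u = 5617 + 20274 = 25891$)
$T{\left(D,A \right)} = -1 + 8 D$ ($T{\left(D,A \right)} = \left(5 - -3\right) D - 1 = \left(5 + 3\right) D - 1 = 8 D - 1 = -1 + 8 D$)
$H = - \frac{89}{2}$ ($H = \frac{-1 + 8 \left(-11\right)}{2} = \frac{-1 - 88}{2} = \frac{1}{2} \left(-89\right) = - \frac{89}{2} \approx -44.5$)
$H + u = - \frac{89}{2} + 25891 = \frac{51693}{2}$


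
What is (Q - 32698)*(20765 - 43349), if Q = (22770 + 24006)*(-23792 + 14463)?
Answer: 9855793149168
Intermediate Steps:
Q = -436373304 (Q = 46776*(-9329) = -436373304)
(Q - 32698)*(20765 - 43349) = (-436373304 - 32698)*(20765 - 43349) = -436406002*(-22584) = 9855793149168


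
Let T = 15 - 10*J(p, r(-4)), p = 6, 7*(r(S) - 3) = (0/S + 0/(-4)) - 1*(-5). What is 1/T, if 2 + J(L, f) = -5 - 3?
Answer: 1/115 ≈ 0.0086956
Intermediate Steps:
r(S) = 26/7 (r(S) = 3 + ((0/S + 0/(-4)) - 1*(-5))/7 = 3 + ((0 + 0*(-¼)) + 5)/7 = 3 + ((0 + 0) + 5)/7 = 3 + (0 + 5)/7 = 3 + (⅐)*5 = 3 + 5/7 = 26/7)
J(L, f) = -10 (J(L, f) = -2 + (-5 - 3) = -2 - 8 = -10)
T = 115 (T = 15 - 10*(-10) = 15 + 100 = 115)
1/T = 1/115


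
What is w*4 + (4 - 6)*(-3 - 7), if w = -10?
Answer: -20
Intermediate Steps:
w*4 + (4 - 6)*(-3 - 7) = -10*4 + (4 - 6)*(-3 - 7) = -40 - 2*(-10) = -40 + 20 = -20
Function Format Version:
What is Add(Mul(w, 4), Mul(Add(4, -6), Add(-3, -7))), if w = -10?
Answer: -20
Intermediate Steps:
Add(Mul(w, 4), Mul(Add(4, -6), Add(-3, -7))) = Add(Mul(-10, 4), Mul(Add(4, -6), Add(-3, -7))) = Add(-40, Mul(-2, -10)) = Add(-40, 20) = -20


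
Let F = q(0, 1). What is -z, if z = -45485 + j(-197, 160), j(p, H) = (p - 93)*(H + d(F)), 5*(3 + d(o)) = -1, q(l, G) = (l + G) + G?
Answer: 90957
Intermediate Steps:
q(l, G) = l + 2*G (q(l, G) = (G + l) + G = l + 2*G)
F = 2 (F = 0 + 2*1 = 0 + 2 = 2)
d(o) = -16/5 (d(o) = -3 + (⅕)*(-1) = -3 - ⅕ = -16/5)
j(p, H) = (-93 + p)*(-16/5 + H) (j(p, H) = (p - 93)*(H - 16/5) = (-93 + p)*(-16/5 + H))
z = -90957 (z = -45485 + (1488/5 - 93*160 - 16/5*(-197) + 160*(-197)) = -45485 + (1488/5 - 14880 + 3152/5 - 31520) = -45485 - 45472 = -90957)
-z = -1*(-90957) = 90957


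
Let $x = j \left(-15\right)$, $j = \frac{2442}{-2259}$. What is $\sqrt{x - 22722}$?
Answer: $\frac{4 i \sqrt{89405447}}{251} \approx 150.68 i$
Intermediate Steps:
$j = - \frac{814}{753}$ ($j = 2442 \left(- \frac{1}{2259}\right) = - \frac{814}{753} \approx -1.081$)
$x = \frac{4070}{251}$ ($x = \left(- \frac{814}{753}\right) \left(-15\right) = \frac{4070}{251} \approx 16.215$)
$\sqrt{x - 22722} = \sqrt{\frac{4070}{251} - 22722} = \sqrt{- \frac{5699152}{251}} = \frac{4 i \sqrt{89405447}}{251}$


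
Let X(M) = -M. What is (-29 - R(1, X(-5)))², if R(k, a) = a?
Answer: 1156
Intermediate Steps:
(-29 - R(1, X(-5)))² = (-29 - (-1)*(-5))² = (-29 - 1*5)² = (-29 - 5)² = (-34)² = 1156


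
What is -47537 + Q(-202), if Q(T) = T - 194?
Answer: -47933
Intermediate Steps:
Q(T) = -194 + T
-47537 + Q(-202) = -47537 + (-194 - 202) = -47537 - 396 = -47933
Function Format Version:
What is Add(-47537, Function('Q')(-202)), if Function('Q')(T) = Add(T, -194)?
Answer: -47933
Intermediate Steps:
Function('Q')(T) = Add(-194, T)
Add(-47537, Function('Q')(-202)) = Add(-47537, Add(-194, -202)) = Add(-47537, -396) = -47933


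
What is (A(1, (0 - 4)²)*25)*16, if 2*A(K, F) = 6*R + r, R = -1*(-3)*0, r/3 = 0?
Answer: 0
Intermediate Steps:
r = 0 (r = 3*0 = 0)
R = 0 (R = 3*0 = 0)
A(K, F) = 0 (A(K, F) = (6*0 + 0)/2 = (0 + 0)/2 = (½)*0 = 0)
(A(1, (0 - 4)²)*25)*16 = (0*25)*16 = 0*16 = 0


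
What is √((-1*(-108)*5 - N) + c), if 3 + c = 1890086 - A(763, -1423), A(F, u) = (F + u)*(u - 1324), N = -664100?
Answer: √741703 ≈ 861.22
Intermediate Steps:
A(F, u) = (-1324 + u)*(F + u) (A(F, u) = (F + u)*(-1324 + u) = (-1324 + u)*(F + u))
c = 77063 (c = -3 + (1890086 - ((-1423)² - 1324*763 - 1324*(-1423) + 763*(-1423))) = -3 + (1890086 - (2024929 - 1010212 + 1884052 - 1085749)) = -3 + (1890086 - 1*1813020) = -3 + (1890086 - 1813020) = -3 + 77066 = 77063)
√((-1*(-108)*5 - N) + c) = √((-1*(-108)*5 - 1*(-664100)) + 77063) = √((108*5 + 664100) + 77063) = √((540 + 664100) + 77063) = √(664640 + 77063) = √741703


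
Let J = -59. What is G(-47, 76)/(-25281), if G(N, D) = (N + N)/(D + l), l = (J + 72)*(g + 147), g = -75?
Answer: 47/12792186 ≈ 3.6741e-6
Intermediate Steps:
l = 936 (l = (-59 + 72)*(-75 + 147) = 13*72 = 936)
G(N, D) = 2*N/(936 + D) (G(N, D) = (N + N)/(D + 936) = (2*N)/(936 + D) = 2*N/(936 + D))
G(-47, 76)/(-25281) = (2*(-47)/(936 + 76))/(-25281) = (2*(-47)/1012)*(-1/25281) = (2*(-47)*(1/1012))*(-1/25281) = -47/506*(-1/25281) = 47/12792186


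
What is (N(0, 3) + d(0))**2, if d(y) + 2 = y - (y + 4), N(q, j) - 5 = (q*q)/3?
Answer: 1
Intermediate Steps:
N(q, j) = 5 + q**2/3 (N(q, j) = 5 + (q*q)/3 = 5 + q**2*(1/3) = 5 + q**2/3)
d(y) = -6 (d(y) = -2 + (y - (y + 4)) = -2 + (y - (4 + y)) = -2 + (y + (-4 - y)) = -2 - 4 = -6)
(N(0, 3) + d(0))**2 = ((5 + (1/3)*0**2) - 6)**2 = ((5 + (1/3)*0) - 6)**2 = ((5 + 0) - 6)**2 = (5 - 6)**2 = (-1)**2 = 1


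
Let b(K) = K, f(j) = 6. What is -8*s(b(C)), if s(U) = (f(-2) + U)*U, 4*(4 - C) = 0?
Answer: -320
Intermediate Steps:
C = 4 (C = 4 - ¼*0 = 4 + 0 = 4)
s(U) = U*(6 + U) (s(U) = (6 + U)*U = U*(6 + U))
-8*s(b(C)) = -32*(6 + 4) = -32*10 = -8*40 = -320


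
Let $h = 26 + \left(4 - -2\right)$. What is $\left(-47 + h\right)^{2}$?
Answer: $225$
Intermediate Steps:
$h = 32$ ($h = 26 + \left(4 + 2\right) = 26 + 6 = 32$)
$\left(-47 + h\right)^{2} = \left(-47 + 32\right)^{2} = \left(-15\right)^{2} = 225$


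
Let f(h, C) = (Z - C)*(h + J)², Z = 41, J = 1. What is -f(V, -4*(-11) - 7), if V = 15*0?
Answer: -4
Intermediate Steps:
V = 0
f(h, C) = (1 + h)²*(41 - C) (f(h, C) = (41 - C)*(h + 1)² = (41 - C)*(1 + h)² = (1 + h)²*(41 - C))
-f(V, -4*(-11) - 7) = -(1 + 0)²*(41 - (-4*(-11) - 7)) = -1²*(41 - (44 - 7)) = -(41 - 1*37) = -(41 - 37) = -4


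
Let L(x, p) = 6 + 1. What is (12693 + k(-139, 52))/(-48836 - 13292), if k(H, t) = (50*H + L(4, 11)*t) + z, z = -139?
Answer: -373/3883 ≈ -0.096060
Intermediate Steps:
L(x, p) = 7
k(H, t) = -139 + 7*t + 50*H (k(H, t) = (50*H + 7*t) - 139 = (7*t + 50*H) - 139 = -139 + 7*t + 50*H)
(12693 + k(-139, 52))/(-48836 - 13292) = (12693 + (-139 + 7*52 + 50*(-139)))/(-48836 - 13292) = (12693 + (-139 + 364 - 6950))/(-62128) = (12693 - 6725)*(-1/62128) = 5968*(-1/62128) = -373/3883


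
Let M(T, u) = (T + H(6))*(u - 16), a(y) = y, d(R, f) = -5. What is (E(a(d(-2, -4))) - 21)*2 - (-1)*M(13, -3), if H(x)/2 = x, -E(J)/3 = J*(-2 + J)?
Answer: -727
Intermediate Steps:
E(J) = -3*J*(-2 + J)
H(x) = 2*x
M(T, u) = (-16 + u)*(12 + T) (M(T, u) = (T + 2*6)*(u - 16) = (T + 12)*(-16 + u) = (12 + T)*(-16 + u) = (-16 + u)*(12 + T))
(E(a(d(-2, -4))) - 21)*2 - (-1)*M(13, -3) = (3*(-5)*(2 - 1*(-5)) - 21)*2 - (-1)*(-192 - 16*13 + 12*(-3) + 13*(-3)) = (3*(-5)*(2 + 5) - 21)*2 - (-1)*(-192 - 208 - 36 - 39) = (3*(-5)*7 - 21)*2 - (-1)*(-475) = (-105 - 21)*2 - 1*475 = -126*2 - 475 = -252 - 475 = -727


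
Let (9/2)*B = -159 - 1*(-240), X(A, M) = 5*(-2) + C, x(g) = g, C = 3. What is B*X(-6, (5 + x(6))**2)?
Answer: -126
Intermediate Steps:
X(A, M) = -7 (X(A, M) = 5*(-2) + 3 = -10 + 3 = -7)
B = 18 (B = 2*(-159 - 1*(-240))/9 = 2*(-159 + 240)/9 = (2/9)*81 = 18)
B*X(-6, (5 + x(6))**2) = 18*(-7) = -126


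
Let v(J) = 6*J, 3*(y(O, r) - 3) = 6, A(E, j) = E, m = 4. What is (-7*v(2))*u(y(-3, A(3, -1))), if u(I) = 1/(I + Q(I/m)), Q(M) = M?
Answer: -336/25 ≈ -13.440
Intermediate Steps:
y(O, r) = 5 (y(O, r) = 3 + (1/3)*6 = 3 + 2 = 5)
u(I) = 4/(5*I) (u(I) = 1/(I + I/4) = 1/(5*I/4) = 4/(5*I))
(-7*v(2))*u(y(-3, A(3, -1))) = (-42*2)*((4/5)/5) = (-7*12)*((4/5)*(1/5)) = -84*4/25 = -336/25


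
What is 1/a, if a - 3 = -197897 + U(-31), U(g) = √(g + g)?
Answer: -98947/19581017649 - I*√62/39162035298 ≈ -5.0532e-6 - 2.0106e-10*I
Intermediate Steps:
U(g) = √2*√g (U(g) = √(2*g) = √2*√g)
a = -197894 + I*√62 (a = 3 + (-197897 + √2*√(-31)) = 3 + (-197897 + √2*(I*√31)) = 3 + (-197897 + I*√62) = -197894 + I*√62 ≈ -1.9789e+5 + 7.874*I)
1/a = 1/(-197894 + I*√62)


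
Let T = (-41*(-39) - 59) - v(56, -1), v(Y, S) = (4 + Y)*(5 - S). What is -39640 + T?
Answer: -38460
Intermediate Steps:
T = 1180 (T = (-41*(-39) - 59) - (20 - 4*(-1) + 5*56 - 1*(-1)*56) = (1599 - 59) - (20 + 4 + 280 + 56) = 1540 - 1*360 = 1540 - 360 = 1180)
-39640 + T = -39640 + 1180 = -38460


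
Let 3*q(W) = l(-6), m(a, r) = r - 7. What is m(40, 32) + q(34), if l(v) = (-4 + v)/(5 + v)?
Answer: 85/3 ≈ 28.333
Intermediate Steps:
m(a, r) = -7 + r
l(v) = (-4 + v)/(5 + v)
q(W) = 10/3 (q(W) = ((-4 - 6)/(5 - 6))/3 = (-10/(-1))/3 = (-1*(-10))/3 = (1/3)*10 = 10/3)
m(40, 32) + q(34) = (-7 + 32) + 10/3 = 25 + 10/3 = 85/3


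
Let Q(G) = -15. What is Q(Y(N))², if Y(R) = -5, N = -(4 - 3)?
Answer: 225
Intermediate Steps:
N = -1 (N = -1*1 = -1)
Q(Y(N))² = (-15)² = 225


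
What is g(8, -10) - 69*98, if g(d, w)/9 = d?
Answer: -6690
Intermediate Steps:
g(d, w) = 9*d
g(8, -10) - 69*98 = 9*8 - 69*98 = 72 - 6762 = -6690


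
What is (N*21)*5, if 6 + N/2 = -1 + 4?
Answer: -630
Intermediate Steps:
N = -6 (N = -12 + 2*(-1 + 4) = -12 + 2*3 = -12 + 6 = -6)
(N*21)*5 = -6*21*5 = -126*5 = -630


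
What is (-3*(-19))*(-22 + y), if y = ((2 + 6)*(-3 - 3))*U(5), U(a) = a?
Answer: -14934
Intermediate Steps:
y = -240 (y = ((2 + 6)*(-3 - 3))*5 = (8*(-6))*5 = -48*5 = -240)
(-3*(-19))*(-22 + y) = (-3*(-19))*(-22 - 240) = 57*(-262) = -14934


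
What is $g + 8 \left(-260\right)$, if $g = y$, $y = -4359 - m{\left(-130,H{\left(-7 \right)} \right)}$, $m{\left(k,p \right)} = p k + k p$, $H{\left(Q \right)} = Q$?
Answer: $-8259$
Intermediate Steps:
$m{\left(k,p \right)} = 2 k p$ ($m{\left(k,p \right)} = k p + k p = 2 k p$)
$y = -6179$ ($y = -4359 - 2 \left(-130\right) \left(-7\right) = -4359 - 1820 = -6179$)
$g = -6179$
$g + 8 \left(-260\right) = -6179 + 8 \left(-260\right) = -6179 - 2080 = -8259$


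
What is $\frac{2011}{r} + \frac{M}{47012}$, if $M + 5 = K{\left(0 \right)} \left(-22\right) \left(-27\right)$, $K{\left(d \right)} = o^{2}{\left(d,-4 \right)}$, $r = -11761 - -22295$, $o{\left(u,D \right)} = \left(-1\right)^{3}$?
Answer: $\frac{2190123}{10765748} \approx 0.20343$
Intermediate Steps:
$o{\left(u,D \right)} = -1$
$r = 10534$ ($r = -11761 + 22295 = 10534$)
$K{\left(d \right)} = 1$ ($K{\left(d \right)} = \left(-1\right)^{2} = 1$)
$M = 589$ ($M = -5 + 1 \left(-22\right) \left(-27\right) = -5 - -594 = -5 + 594 = 589$)
$\frac{2011}{r} + \frac{M}{47012} = \frac{2011}{10534} + \frac{589}{47012} = \frac{2190123}{10765748}$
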